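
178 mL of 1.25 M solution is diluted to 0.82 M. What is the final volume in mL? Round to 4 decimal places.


Dilution: M1*V1 = M2*V2, solve for V2.
V2 = M1*V1 / M2
V2 = 1.25 * 178 / 0.82
V2 = 222.5 / 0.82
V2 = 271.34146341 mL, rounded to 4 dp:

271.3415 mL


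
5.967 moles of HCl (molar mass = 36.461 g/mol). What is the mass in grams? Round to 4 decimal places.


mass = n * M
mass = 5.967 * 36.461
mass = 217.562787 g, rounded to 4 dp:

217.5628 g


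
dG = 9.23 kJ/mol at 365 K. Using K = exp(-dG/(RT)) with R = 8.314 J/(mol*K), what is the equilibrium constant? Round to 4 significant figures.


dG is in kJ/mol; multiply by 1000 to match R in J/(mol*K).
RT = 8.314 * 365 = 3034.61 J/mol
exponent = -dG*1000 / (RT) = -(9.23*1000) / 3034.61 = -3.04157701
K = exp(-3.04157701)
K = 0.047759513, rounded to 4 significant figures:

0.04776


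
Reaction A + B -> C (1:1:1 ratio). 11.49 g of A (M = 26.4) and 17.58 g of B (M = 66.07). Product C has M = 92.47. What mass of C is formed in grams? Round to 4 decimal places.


Find moles of each reactant; the smaller value is the limiting reagent in a 1:1:1 reaction, so moles_C equals moles of the limiter.
n_A = mass_A / M_A = 11.49 / 26.4 = 0.435227 mol
n_B = mass_B / M_B = 17.58 / 66.07 = 0.266081 mol
Limiting reagent: B (smaller), n_limiting = 0.266081 mol
mass_C = n_limiting * M_C = 0.266081 * 92.47
mass_C = 24.60451007 g, rounded to 4 dp:

24.6045 g


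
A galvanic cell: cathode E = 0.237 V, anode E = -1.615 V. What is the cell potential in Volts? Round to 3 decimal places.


Standard cell potential: E_cell = E_cathode - E_anode.
E_cell = 0.237 - (-1.615)
E_cell = 1.852 V, rounded to 3 dp:

1.852 V


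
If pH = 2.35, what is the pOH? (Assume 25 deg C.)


At 25 deg C, pH + pOH = 14.
pOH = 14 - pH = 14 - 2.35
pOH = 11.65:

11.65


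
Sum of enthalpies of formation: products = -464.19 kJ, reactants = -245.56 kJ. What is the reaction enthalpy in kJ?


dH_rxn = sum(dH_f products) - sum(dH_f reactants)
dH_rxn = -464.19 - (-245.56)
dH_rxn = -218.63 kJ:

-218.63 kJ


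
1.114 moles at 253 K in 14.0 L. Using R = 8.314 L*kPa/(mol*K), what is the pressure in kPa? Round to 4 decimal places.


PV = nRT, solve for P = nRT / V.
nRT = 1.114 * 8.314 * 253 = 2343.2344
P = 2343.2344 / 14.0
P = 167.37388571 kPa, rounded to 4 dp:

167.3739 kPa


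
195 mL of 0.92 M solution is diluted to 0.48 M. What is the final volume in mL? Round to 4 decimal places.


Dilution: M1*V1 = M2*V2, solve for V2.
V2 = M1*V1 / M2
V2 = 0.92 * 195 / 0.48
V2 = 179.4 / 0.48
V2 = 373.75 mL, rounded to 4 dp:

373.7500 mL


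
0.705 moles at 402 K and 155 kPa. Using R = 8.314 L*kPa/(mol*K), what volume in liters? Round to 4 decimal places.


PV = nRT, solve for V = nRT / P.
nRT = 0.705 * 8.314 * 402 = 2356.2707
V = 2356.2707 / 155
V = 15.20174645 L, rounded to 4 dp:

15.2017 L


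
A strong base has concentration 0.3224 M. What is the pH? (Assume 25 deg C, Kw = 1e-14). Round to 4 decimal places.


A strong base dissociates completely, so [OH-] equals the given concentration.
pOH = -log10([OH-]) = -log10(0.3224) = 0.491605
pH = 14 - pOH = 14 - 0.491605
pH = 13.508395, rounded to 4 dp:

13.5084


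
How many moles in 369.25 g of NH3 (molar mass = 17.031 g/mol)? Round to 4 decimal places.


n = mass / M
n = 369.25 / 17.031
n = 21.6810522 mol, rounded to 4 dp:

21.6811 mol


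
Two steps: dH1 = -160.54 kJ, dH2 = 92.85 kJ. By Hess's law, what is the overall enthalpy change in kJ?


Hess's law: enthalpy is a state function, so add the step enthalpies.
dH_total = dH1 + dH2 = -160.54 + (92.85)
dH_total = -67.69 kJ:

-67.69 kJ


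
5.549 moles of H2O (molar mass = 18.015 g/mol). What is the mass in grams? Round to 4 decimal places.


mass = n * M
mass = 5.549 * 18.015
mass = 99.965235 g, rounded to 4 dp:

99.9652 g


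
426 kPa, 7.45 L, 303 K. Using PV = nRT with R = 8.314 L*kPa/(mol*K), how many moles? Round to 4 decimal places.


PV = nRT, solve for n = PV / (RT).
PV = 426 * 7.45 = 3173.7
RT = 8.314 * 303 = 2519.142
n = 3173.7 / 2519.142
n = 1.25983371 mol, rounded to 4 dp:

1.2598 mol


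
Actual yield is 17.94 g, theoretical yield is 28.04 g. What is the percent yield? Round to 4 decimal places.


% yield = 100 * actual / theoretical
% yield = 100 * 17.94 / 28.04
% yield = 63.98002853 %, rounded to 4 dp:

63.9800 %


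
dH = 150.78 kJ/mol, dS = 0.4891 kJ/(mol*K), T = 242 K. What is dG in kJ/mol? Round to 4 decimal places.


Gibbs: dG = dH - T*dS (consistent units, dS already in kJ/(mol*K)).
T*dS = 242 * 0.4891 = 118.3622
dG = 150.78 - (118.3622)
dG = 32.4178 kJ/mol, rounded to 4 dp:

32.4178 kJ/mol


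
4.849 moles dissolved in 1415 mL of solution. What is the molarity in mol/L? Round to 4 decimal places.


Convert volume to liters: V_L = V_mL / 1000.
V_L = 1415 / 1000 = 1.415 L
M = n / V_L = 4.849 / 1.415
M = 3.42685512 mol/L, rounded to 4 dp:

3.4269 mol/L


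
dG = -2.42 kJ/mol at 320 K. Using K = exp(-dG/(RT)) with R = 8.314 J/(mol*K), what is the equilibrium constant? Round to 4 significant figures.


dG is in kJ/mol; multiply by 1000 to match R in J/(mol*K).
RT = 8.314 * 320 = 2660.48 J/mol
exponent = -dG*1000 / (RT) = -(-2.42*1000) / 2660.48 = 0.9096103
K = exp(0.9096103)
K = 2.4833546, rounded to 4 significant figures:

2.483


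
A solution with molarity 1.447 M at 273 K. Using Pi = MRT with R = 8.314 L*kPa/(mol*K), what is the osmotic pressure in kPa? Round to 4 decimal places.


Osmotic pressure (van't Hoff): Pi = M*R*T.
RT = 8.314 * 273 = 2269.722
Pi = 1.447 * 2269.722
Pi = 3284.287734 kPa, rounded to 4 dp:

3284.2877 kPa


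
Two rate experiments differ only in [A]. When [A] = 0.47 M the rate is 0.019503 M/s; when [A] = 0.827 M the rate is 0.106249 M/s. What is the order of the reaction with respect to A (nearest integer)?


Rate is proportional to [A]^n, so rate2/rate1 = ([A]2/[A]1)^n. Take logs to solve for n.
rate2/rate1 = 0.106249 / 0.019503 = 5.4478
[A]2/[A]1 = 0.827 / 0.47 = 1.7596
n = ln(5.4478) / ln(1.7596) = 3.0
Nearest integer order:

3


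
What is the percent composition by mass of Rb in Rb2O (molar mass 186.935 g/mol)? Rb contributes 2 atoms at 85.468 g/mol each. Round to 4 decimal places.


pct = 100 * (n_elem * M_elem) / M_total
mass_contribution = 2 * 85.468 = 170.936 g/mol
pct = 100 * 170.936 / 186.935
pct = 91.44141012 %, rounded to 4 dp:

91.4414 %


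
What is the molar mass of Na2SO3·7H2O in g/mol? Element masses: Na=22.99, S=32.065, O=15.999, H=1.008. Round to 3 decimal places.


M = sum(count * atomic_mass) over atoms.
M = 2*22.99 + 1*32.065 + 10*15.999 + 14*1.008
M = 45.98 + 32.065 + 159.99 + 14.112
M = 252.147 g/mol, rounded to 3 dp:

252.147 g/mol


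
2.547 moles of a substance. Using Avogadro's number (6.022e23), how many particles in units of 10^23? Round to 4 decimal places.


N = n * NA, then divide by 1e23 for the requested units.
N / 1e23 = n * 6.022
N / 1e23 = 2.547 * 6.022
N / 1e23 = 15.338034, rounded to 4 dp:

15.3380


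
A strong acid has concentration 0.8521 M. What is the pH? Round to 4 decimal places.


A strong acid dissociates completely, so [H+] equals the given concentration.
pH = -log10([H+]) = -log10(0.8521)
pH = 0.06950943, rounded to 4 dp:

0.0695


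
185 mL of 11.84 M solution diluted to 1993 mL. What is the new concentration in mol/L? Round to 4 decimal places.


Dilution: M1*V1 = M2*V2, solve for M2.
M2 = M1*V1 / V2
M2 = 11.84 * 185 / 1993
M2 = 2190.4 / 1993
M2 = 1.09904666 mol/L, rounded to 4 dp:

1.0990 mol/L


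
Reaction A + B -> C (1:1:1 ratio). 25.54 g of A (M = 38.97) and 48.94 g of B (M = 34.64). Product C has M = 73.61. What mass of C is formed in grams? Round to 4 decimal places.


Find moles of each reactant; the smaller value is the limiting reagent in a 1:1:1 reaction, so moles_C equals moles of the limiter.
n_A = mass_A / M_A = 25.54 / 38.97 = 0.655376 mol
n_B = mass_B / M_B = 48.94 / 34.64 = 1.412818 mol
Limiting reagent: A (smaller), n_limiting = 0.655376 mol
mass_C = n_limiting * M_C = 0.655376 * 73.61
mass_C = 48.24222736 g, rounded to 4 dp:

48.2422 g


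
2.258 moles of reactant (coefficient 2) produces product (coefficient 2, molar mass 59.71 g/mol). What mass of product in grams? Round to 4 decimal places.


Use the coefficient ratio to convert reactant moles to product moles, then multiply by the product's molar mass.
moles_P = moles_R * (coeff_P / coeff_R) = 2.258 * (2/2) = 2.258
mass_P = moles_P * M_P = 2.258 * 59.71
mass_P = 134.82518 g, rounded to 4 dp:

134.8252 g


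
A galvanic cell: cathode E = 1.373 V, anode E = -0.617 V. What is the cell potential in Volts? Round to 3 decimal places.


Standard cell potential: E_cell = E_cathode - E_anode.
E_cell = 1.373 - (-0.617)
E_cell = 1.99 V, rounded to 3 dp:

1.990 V


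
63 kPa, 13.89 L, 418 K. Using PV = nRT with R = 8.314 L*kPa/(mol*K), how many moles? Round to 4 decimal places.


PV = nRT, solve for n = PV / (RT).
PV = 63 * 13.89 = 875.07
RT = 8.314 * 418 = 3475.252
n = 875.07 / 3475.252
n = 0.25180044 mol, rounded to 4 dp:

0.2518 mol


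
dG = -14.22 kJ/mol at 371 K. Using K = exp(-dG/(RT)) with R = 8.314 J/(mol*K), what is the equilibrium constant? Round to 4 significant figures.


dG is in kJ/mol; multiply by 1000 to match R in J/(mol*K).
RT = 8.314 * 371 = 3084.494 J/mol
exponent = -dG*1000 / (RT) = -(-14.22*1000) / 3084.494 = 4.61015648
K = exp(4.61015648)
K = 100.49987, rounded to 4 significant figures:

100.5


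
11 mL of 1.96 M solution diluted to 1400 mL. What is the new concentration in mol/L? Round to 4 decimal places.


Dilution: M1*V1 = M2*V2, solve for M2.
M2 = M1*V1 / V2
M2 = 1.96 * 11 / 1400
M2 = 21.56 / 1400
M2 = 0.0154 mol/L, rounded to 4 dp:

0.0154 mol/L


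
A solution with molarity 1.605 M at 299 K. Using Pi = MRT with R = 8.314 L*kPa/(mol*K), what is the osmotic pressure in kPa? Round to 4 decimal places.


Osmotic pressure (van't Hoff): Pi = M*R*T.
RT = 8.314 * 299 = 2485.886
Pi = 1.605 * 2485.886
Pi = 3989.84703 kPa, rounded to 4 dp:

3989.8470 kPa


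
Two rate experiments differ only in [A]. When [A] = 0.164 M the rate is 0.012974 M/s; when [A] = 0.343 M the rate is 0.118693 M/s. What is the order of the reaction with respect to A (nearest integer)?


Rate is proportional to [A]^n, so rate2/rate1 = ([A]2/[A]1)^n. Take logs to solve for n.
rate2/rate1 = 0.118693 / 0.012974 = 9.1485
[A]2/[A]1 = 0.343 / 0.164 = 2.0915
n = ln(9.1485) / ln(2.0915) = 3.0
Nearest integer order:

3


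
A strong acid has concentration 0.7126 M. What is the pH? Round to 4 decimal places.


A strong acid dissociates completely, so [H+] equals the given concentration.
pH = -log10([H+]) = -log10(0.7126)
pH = 0.14715418, rounded to 4 dp:

0.1472


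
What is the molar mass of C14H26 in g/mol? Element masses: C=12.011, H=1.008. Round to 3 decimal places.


M = sum(count * atomic_mass) over atoms.
M = 14*12.011 + 26*1.008
M = 168.154 + 26.208
M = 194.362 g/mol, rounded to 3 dp:

194.362 g/mol


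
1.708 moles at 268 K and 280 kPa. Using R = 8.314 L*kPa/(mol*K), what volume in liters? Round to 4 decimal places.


PV = nRT, solve for V = nRT / P.
nRT = 1.708 * 8.314 * 268 = 3805.6836
V = 3805.6836 / 280
V = 13.59172714 L, rounded to 4 dp:

13.5917 L


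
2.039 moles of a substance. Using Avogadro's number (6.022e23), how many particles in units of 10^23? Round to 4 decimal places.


N = n * NA, then divide by 1e23 for the requested units.
N / 1e23 = n * 6.022
N / 1e23 = 2.039 * 6.022
N / 1e23 = 12.278858, rounded to 4 dp:

12.2789


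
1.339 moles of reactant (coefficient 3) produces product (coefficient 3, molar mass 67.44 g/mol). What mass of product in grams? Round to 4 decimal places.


Use the coefficient ratio to convert reactant moles to product moles, then multiply by the product's molar mass.
moles_P = moles_R * (coeff_P / coeff_R) = 1.339 * (3/3) = 1.339
mass_P = moles_P * M_P = 1.339 * 67.44
mass_P = 90.30216 g, rounded to 4 dp:

90.3022 g


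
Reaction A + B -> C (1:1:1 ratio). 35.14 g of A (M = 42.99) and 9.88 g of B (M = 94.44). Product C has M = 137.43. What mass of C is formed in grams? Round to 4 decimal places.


Find moles of each reactant; the smaller value is the limiting reagent in a 1:1:1 reaction, so moles_C equals moles of the limiter.
n_A = mass_A / M_A = 35.14 / 42.99 = 0.817399 mol
n_B = mass_B / M_B = 9.88 / 94.44 = 0.104617 mol
Limiting reagent: B (smaller), n_limiting = 0.104617 mol
mass_C = n_limiting * M_C = 0.104617 * 137.43
mass_C = 14.37751431 g, rounded to 4 dp:

14.3775 g


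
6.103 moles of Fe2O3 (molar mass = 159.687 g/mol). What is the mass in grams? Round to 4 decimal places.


mass = n * M
mass = 6.103 * 159.687
mass = 974.569761 g, rounded to 4 dp:

974.5698 g


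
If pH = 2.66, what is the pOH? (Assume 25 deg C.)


At 25 deg C, pH + pOH = 14.
pOH = 14 - pH = 14 - 2.66
pOH = 11.34:

11.34


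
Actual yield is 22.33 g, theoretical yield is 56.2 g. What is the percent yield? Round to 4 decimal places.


% yield = 100 * actual / theoretical
% yield = 100 * 22.33 / 56.2
% yield = 39.73309609 %, rounded to 4 dp:

39.7331 %


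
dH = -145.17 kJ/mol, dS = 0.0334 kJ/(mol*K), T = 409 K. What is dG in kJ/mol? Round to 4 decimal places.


Gibbs: dG = dH - T*dS (consistent units, dS already in kJ/(mol*K)).
T*dS = 409 * 0.0334 = 13.6606
dG = -145.17 - (13.6606)
dG = -158.8306 kJ/mol, rounded to 4 dp:

-158.8306 kJ/mol


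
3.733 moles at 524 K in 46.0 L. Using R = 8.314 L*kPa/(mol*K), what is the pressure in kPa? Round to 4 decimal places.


PV = nRT, solve for P = nRT / V.
nRT = 3.733 * 8.314 * 524 = 16262.9489
P = 16262.9489 / 46.0
P = 353.54236739 kPa, rounded to 4 dp:

353.5424 kPa


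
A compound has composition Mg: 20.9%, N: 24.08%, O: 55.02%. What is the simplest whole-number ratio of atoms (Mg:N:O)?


Assume 100 g of compound, divide each mass% by atomic mass to get moles, then normalize by the smallest to get a raw atom ratio.
Moles per 100 g: Mg: 20.9/24.305 = 0.8599, N: 24.08/14.007 = 1.7191, O: 55.02/15.999 = 3.439
Raw ratio (divide by min = 0.8599): Mg: 1.0, N: 1.999, O: 3.999
Multiply by 1 to clear fractions: Mg: 1.0 ~= 1, N: 1.999 ~= 2, O: 3.999 ~= 4
Reduce by GCD to get the simplest whole-number ratio:

1:2:4


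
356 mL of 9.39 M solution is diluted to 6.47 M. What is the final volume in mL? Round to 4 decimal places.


Dilution: M1*V1 = M2*V2, solve for V2.
V2 = M1*V1 / M2
V2 = 9.39 * 356 / 6.47
V2 = 3342.84 / 6.47
V2 = 516.66769706 mL, rounded to 4 dp:

516.6677 mL


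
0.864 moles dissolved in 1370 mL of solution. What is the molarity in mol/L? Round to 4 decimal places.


Convert volume to liters: V_L = V_mL / 1000.
V_L = 1370 / 1000 = 1.37 L
M = n / V_L = 0.864 / 1.37
M = 0.63065693 mol/L, rounded to 4 dp:

0.6307 mol/L


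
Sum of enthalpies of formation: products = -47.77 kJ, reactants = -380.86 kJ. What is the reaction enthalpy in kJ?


dH_rxn = sum(dH_f products) - sum(dH_f reactants)
dH_rxn = -47.77 - (-380.86)
dH_rxn = 333.09 kJ:

333.09 kJ


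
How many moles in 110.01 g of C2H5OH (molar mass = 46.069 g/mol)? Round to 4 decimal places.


n = mass / M
n = 110.01 / 46.069
n = 2.38793983 mol, rounded to 4 dp:

2.3879 mol


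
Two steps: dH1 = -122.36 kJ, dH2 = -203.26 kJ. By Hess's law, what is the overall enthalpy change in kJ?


Hess's law: enthalpy is a state function, so add the step enthalpies.
dH_total = dH1 + dH2 = -122.36 + (-203.26)
dH_total = -325.62 kJ:

-325.62 kJ


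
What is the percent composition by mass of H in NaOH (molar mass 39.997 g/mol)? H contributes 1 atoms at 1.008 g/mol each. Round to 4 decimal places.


pct = 100 * (n_elem * M_elem) / M_total
mass_contribution = 1 * 1.008 = 1.008 g/mol
pct = 100 * 1.008 / 39.997
pct = 2.52018901 %, rounded to 4 dp:

2.5202 %


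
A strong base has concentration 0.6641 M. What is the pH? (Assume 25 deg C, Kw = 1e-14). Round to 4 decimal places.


A strong base dissociates completely, so [OH-] equals the given concentration.
pOH = -log10([OH-]) = -log10(0.6641) = 0.177767
pH = 14 - pOH = 14 - 0.177767
pH = 13.822233, rounded to 4 dp:

13.8222


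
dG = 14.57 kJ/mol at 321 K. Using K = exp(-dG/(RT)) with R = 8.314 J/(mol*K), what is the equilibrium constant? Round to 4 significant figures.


dG is in kJ/mol; multiply by 1000 to match R in J/(mol*K).
RT = 8.314 * 321 = 2668.794 J/mol
exponent = -dG*1000 / (RT) = -(14.57*1000) / 2668.794 = -5.45939477
K = exp(-5.45939477)
K = 0.0042561309, rounded to 4 significant figures:

0.004256


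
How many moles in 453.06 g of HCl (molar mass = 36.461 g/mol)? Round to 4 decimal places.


n = mass / M
n = 453.06 / 36.461
n = 12.42587971 mol, rounded to 4 dp:

12.4259 mol


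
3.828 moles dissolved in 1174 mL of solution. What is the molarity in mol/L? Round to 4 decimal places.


Convert volume to liters: V_L = V_mL / 1000.
V_L = 1174 / 1000 = 1.174 L
M = n / V_L = 3.828 / 1.174
M = 3.26064736 mol/L, rounded to 4 dp:

3.2606 mol/L


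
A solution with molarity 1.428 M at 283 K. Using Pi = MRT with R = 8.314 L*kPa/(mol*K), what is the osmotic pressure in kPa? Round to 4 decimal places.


Osmotic pressure (van't Hoff): Pi = M*R*T.
RT = 8.314 * 283 = 2352.862
Pi = 1.428 * 2352.862
Pi = 3359.886936 kPa, rounded to 4 dp:

3359.8869 kPa


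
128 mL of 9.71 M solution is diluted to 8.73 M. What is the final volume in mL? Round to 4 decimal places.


Dilution: M1*V1 = M2*V2, solve for V2.
V2 = M1*V1 / M2
V2 = 9.71 * 128 / 8.73
V2 = 1242.88 / 8.73
V2 = 142.36884307 mL, rounded to 4 dp:

142.3688 mL


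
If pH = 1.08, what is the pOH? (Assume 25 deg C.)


At 25 deg C, pH + pOH = 14.
pOH = 14 - pH = 14 - 1.08
pOH = 12.92:

12.92


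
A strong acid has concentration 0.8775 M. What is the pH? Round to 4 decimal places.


A strong acid dissociates completely, so [H+] equals the given concentration.
pH = -log10([H+]) = -log10(0.8775)
pH = 0.05675287, rounded to 4 dp:

0.0568


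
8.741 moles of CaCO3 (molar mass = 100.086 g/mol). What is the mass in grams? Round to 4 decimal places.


mass = n * M
mass = 8.741 * 100.086
mass = 874.851726 g, rounded to 4 dp:

874.8517 g


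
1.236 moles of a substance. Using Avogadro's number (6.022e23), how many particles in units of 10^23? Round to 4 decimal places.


N = n * NA, then divide by 1e23 for the requested units.
N / 1e23 = n * 6.022
N / 1e23 = 1.236 * 6.022
N / 1e23 = 7.443192, rounded to 4 dp:

7.4432


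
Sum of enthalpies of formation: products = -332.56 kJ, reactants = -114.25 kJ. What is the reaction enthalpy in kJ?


dH_rxn = sum(dH_f products) - sum(dH_f reactants)
dH_rxn = -332.56 - (-114.25)
dH_rxn = -218.31 kJ:

-218.31 kJ


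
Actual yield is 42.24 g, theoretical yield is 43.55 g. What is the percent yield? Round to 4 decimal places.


% yield = 100 * actual / theoretical
% yield = 100 * 42.24 / 43.55
% yield = 96.99196326 %, rounded to 4 dp:

96.9920 %


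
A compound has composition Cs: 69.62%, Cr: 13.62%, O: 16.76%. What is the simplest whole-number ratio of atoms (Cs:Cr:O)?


Assume 100 g of compound, divide each mass% by atomic mass to get moles, then normalize by the smallest to get a raw atom ratio.
Moles per 100 g: Cs: 69.62/132.905 = 0.5238, Cr: 13.62/51.996 = 0.2619, O: 16.76/15.999 = 1.0476
Raw ratio (divide by min = 0.2619): Cs: 2.0, Cr: 1.0, O: 3.999
Multiply by 1 to clear fractions: Cs: 2.0 ~= 2, Cr: 1.0 ~= 1, O: 3.999 ~= 4
Reduce by GCD to get the simplest whole-number ratio:

2:1:4


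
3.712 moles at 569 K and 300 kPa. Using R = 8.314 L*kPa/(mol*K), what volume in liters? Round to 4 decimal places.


PV = nRT, solve for V = nRT / P.
nRT = 3.712 * 8.314 * 569 = 17560.2322
V = 17560.2322 / 300
V = 58.53410733 L, rounded to 4 dp:

58.5341 L


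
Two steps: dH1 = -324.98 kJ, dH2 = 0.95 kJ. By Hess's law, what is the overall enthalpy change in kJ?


Hess's law: enthalpy is a state function, so add the step enthalpies.
dH_total = dH1 + dH2 = -324.98 + (0.95)
dH_total = -324.03 kJ:

-324.03 kJ


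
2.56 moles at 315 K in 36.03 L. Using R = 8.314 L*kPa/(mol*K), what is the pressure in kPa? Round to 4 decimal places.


PV = nRT, solve for P = nRT / V.
nRT = 2.56 * 8.314 * 315 = 6704.4096
P = 6704.4096 / 36.03
P = 186.07853455 kPa, rounded to 4 dp:

186.0785 kPa


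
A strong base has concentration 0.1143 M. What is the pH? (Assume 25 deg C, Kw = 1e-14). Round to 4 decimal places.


A strong base dissociates completely, so [OH-] equals the given concentration.
pOH = -log10([OH-]) = -log10(0.1143) = 0.941954
pH = 14 - pOH = 14 - 0.941954
pH = 13.058046, rounded to 4 dp:

13.0580


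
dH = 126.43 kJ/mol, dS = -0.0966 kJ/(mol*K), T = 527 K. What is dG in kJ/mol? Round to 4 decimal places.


Gibbs: dG = dH - T*dS (consistent units, dS already in kJ/(mol*K)).
T*dS = 527 * -0.0966 = -50.9082
dG = 126.43 - (-50.9082)
dG = 177.3382 kJ/mol, rounded to 4 dp:

177.3382 kJ/mol


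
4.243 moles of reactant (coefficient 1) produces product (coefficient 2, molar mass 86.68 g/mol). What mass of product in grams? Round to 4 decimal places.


Use the coefficient ratio to convert reactant moles to product moles, then multiply by the product's molar mass.
moles_P = moles_R * (coeff_P / coeff_R) = 4.243 * (2/1) = 8.486
mass_P = moles_P * M_P = 8.486 * 86.68
mass_P = 735.56648 g, rounded to 4 dp:

735.5665 g


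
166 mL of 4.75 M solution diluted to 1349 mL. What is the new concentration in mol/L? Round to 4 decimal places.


Dilution: M1*V1 = M2*V2, solve for M2.
M2 = M1*V1 / V2
M2 = 4.75 * 166 / 1349
M2 = 788.5 / 1349
M2 = 0.58450704 mol/L, rounded to 4 dp:

0.5845 mol/L


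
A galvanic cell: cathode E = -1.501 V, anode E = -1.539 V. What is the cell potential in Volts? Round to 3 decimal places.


Standard cell potential: E_cell = E_cathode - E_anode.
E_cell = -1.501 - (-1.539)
E_cell = 0.038 V, rounded to 3 dp:

0.038 V


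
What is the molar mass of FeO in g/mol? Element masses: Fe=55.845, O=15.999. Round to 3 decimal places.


M = sum(count * atomic_mass) over atoms.
M = 1*55.845 + 1*15.999
M = 55.845 + 15.999
M = 71.844 g/mol, rounded to 3 dp:

71.844 g/mol


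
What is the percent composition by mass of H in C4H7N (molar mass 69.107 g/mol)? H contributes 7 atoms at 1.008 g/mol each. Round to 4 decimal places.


pct = 100 * (n_elem * M_elem) / M_total
mass_contribution = 7 * 1.008 = 7.056 g/mol
pct = 100 * 7.056 / 69.107
pct = 10.21025366 %, rounded to 4 dp:

10.2103 %


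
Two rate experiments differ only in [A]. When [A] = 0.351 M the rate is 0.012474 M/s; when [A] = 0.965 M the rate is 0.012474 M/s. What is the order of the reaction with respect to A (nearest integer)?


Rate is proportional to [A]^n, so rate2/rate1 = ([A]2/[A]1)^n. Take logs to solve for n.
rate2/rate1 = 0.012474 / 0.012474 = 1.0
[A]2/[A]1 = 0.965 / 0.351 = 2.7493
n = ln(1.0) / ln(2.7493) = 0.0
Nearest integer order:

0


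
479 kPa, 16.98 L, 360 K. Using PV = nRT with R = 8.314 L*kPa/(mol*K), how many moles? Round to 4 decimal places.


PV = nRT, solve for n = PV / (RT).
PV = 479 * 16.98 = 8133.42
RT = 8.314 * 360 = 2993.04
n = 8133.42 / 2993.04
n = 2.71744447 mol, rounded to 4 dp:

2.7174 mol


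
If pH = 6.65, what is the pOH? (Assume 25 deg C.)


At 25 deg C, pH + pOH = 14.
pOH = 14 - pH = 14 - 6.65
pOH = 7.35:

7.35


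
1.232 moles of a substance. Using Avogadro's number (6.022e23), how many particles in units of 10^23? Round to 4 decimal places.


N = n * NA, then divide by 1e23 for the requested units.
N / 1e23 = n * 6.022
N / 1e23 = 1.232 * 6.022
N / 1e23 = 7.419104, rounded to 4 dp:

7.4191


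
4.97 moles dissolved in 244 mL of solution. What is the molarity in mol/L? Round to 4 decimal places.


Convert volume to liters: V_L = V_mL / 1000.
V_L = 244 / 1000 = 0.244 L
M = n / V_L = 4.97 / 0.244
M = 20.36885246 mol/L, rounded to 4 dp:

20.3689 mol/L


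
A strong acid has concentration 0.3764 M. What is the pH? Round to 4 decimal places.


A strong acid dissociates completely, so [H+] equals the given concentration.
pH = -log10([H+]) = -log10(0.3764)
pH = 0.42435039, rounded to 4 dp:

0.4244


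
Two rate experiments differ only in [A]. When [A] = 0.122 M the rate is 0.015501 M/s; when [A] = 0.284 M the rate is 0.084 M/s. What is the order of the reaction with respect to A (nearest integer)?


Rate is proportional to [A]^n, so rate2/rate1 = ([A]2/[A]1)^n. Take logs to solve for n.
rate2/rate1 = 0.084 / 0.015501 = 5.419
[A]2/[A]1 = 0.284 / 0.122 = 2.3279
n = ln(5.419) / ln(2.3279) = 2.0
Nearest integer order:

2


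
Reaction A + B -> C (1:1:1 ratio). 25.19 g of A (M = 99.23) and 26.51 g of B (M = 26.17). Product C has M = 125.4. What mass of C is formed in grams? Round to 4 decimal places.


Find moles of each reactant; the smaller value is the limiting reagent in a 1:1:1 reaction, so moles_C equals moles of the limiter.
n_A = mass_A / M_A = 25.19 / 99.23 = 0.253855 mol
n_B = mass_B / M_B = 26.51 / 26.17 = 1.012992 mol
Limiting reagent: A (smaller), n_limiting = 0.253855 mol
mass_C = n_limiting * M_C = 0.253855 * 125.4
mass_C = 31.833417 g, rounded to 4 dp:

31.8334 g


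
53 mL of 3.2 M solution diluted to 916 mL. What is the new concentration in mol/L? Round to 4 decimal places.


Dilution: M1*V1 = M2*V2, solve for M2.
M2 = M1*V1 / V2
M2 = 3.2 * 53 / 916
M2 = 169.6 / 916
M2 = 0.18515284 mol/L, rounded to 4 dp:

0.1852 mol/L


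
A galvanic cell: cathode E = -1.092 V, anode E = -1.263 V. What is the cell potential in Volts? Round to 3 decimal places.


Standard cell potential: E_cell = E_cathode - E_anode.
E_cell = -1.092 - (-1.263)
E_cell = 0.171 V, rounded to 3 dp:

0.171 V


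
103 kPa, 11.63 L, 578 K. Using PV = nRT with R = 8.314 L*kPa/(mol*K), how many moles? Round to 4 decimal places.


PV = nRT, solve for n = PV / (RT).
PV = 103 * 11.63 = 1197.89
RT = 8.314 * 578 = 4805.492
n = 1197.89 / 4805.492
n = 0.2492752 mol, rounded to 4 dp:

0.2493 mol


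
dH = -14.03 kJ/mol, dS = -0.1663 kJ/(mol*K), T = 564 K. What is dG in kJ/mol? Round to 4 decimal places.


Gibbs: dG = dH - T*dS (consistent units, dS already in kJ/(mol*K)).
T*dS = 564 * -0.1663 = -93.7932
dG = -14.03 - (-93.7932)
dG = 79.7632 kJ/mol, rounded to 4 dp:

79.7632 kJ/mol


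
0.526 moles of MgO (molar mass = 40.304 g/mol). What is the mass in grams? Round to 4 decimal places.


mass = n * M
mass = 0.526 * 40.304
mass = 21.199904 g, rounded to 4 dp:

21.1999 g


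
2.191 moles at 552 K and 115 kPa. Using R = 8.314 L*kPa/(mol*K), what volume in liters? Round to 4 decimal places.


PV = nRT, solve for V = nRT / P.
nRT = 2.191 * 8.314 * 552 = 10055.2176
V = 10055.2176 / 115
V = 87.43667478 L, rounded to 4 dp:

87.4367 L


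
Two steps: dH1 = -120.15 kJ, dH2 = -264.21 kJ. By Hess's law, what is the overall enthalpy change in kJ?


Hess's law: enthalpy is a state function, so add the step enthalpies.
dH_total = dH1 + dH2 = -120.15 + (-264.21)
dH_total = -384.36 kJ:

-384.36 kJ


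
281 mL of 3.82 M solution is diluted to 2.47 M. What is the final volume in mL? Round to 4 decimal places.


Dilution: M1*V1 = M2*V2, solve for V2.
V2 = M1*V1 / M2
V2 = 3.82 * 281 / 2.47
V2 = 1073.42 / 2.47
V2 = 434.58299595 mL, rounded to 4 dp:

434.5830 mL


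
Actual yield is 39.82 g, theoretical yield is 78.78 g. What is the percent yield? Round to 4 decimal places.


% yield = 100 * actual / theoretical
% yield = 100 * 39.82 / 78.78
% yield = 50.54582381 %, rounded to 4 dp:

50.5458 %


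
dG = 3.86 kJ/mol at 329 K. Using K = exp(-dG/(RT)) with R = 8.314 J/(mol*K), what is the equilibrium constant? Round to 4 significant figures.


dG is in kJ/mol; multiply by 1000 to match R in J/(mol*K).
RT = 8.314 * 329 = 2735.306 J/mol
exponent = -dG*1000 / (RT) = -(3.86*1000) / 2735.306 = -1.41117667
K = exp(-1.41117667)
K = 0.24385618, rounded to 4 significant figures:

0.2439


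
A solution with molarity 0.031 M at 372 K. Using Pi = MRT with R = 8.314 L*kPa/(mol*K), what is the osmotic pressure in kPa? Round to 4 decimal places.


Osmotic pressure (van't Hoff): Pi = M*R*T.
RT = 8.314 * 372 = 3092.808
Pi = 0.031 * 3092.808
Pi = 95.877048 kPa, rounded to 4 dp:

95.8770 kPa


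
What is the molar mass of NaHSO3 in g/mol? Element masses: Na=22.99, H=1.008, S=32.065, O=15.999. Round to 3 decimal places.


M = sum(count * atomic_mass) over atoms.
M = 1*22.99 + 1*1.008 + 1*32.065 + 3*15.999
M = 22.99 + 1.008 + 32.065 + 47.997
M = 104.06 g/mol, rounded to 3 dp:

104.060 g/mol


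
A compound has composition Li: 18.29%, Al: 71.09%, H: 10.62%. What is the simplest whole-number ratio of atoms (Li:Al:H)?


Assume 100 g of compound, divide each mass% by atomic mass to get moles, then normalize by the smallest to get a raw atom ratio.
Moles per 100 g: Li: 18.29/6.941 = 2.6351, Al: 71.09/26.982 = 2.6347, H: 10.62/1.008 = 10.5357
Raw ratio (divide by min = 2.6347): Li: 1.0, Al: 1.0, H: 3.999
Multiply by 1 to clear fractions: Li: 1.0 ~= 1, Al: 1.0 ~= 1, H: 3.999 ~= 4
Reduce by GCD to get the simplest whole-number ratio:

1:1:4


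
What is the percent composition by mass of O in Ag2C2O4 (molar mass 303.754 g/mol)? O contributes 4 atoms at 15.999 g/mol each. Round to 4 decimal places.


pct = 100 * (n_elem * M_elem) / M_total
mass_contribution = 4 * 15.999 = 63.996 g/mol
pct = 100 * 63.996 / 303.754
pct = 21.06836453 %, rounded to 4 dp:

21.0684 %


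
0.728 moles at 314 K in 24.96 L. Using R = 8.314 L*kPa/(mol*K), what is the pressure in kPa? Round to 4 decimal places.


PV = nRT, solve for P = nRT / V.
nRT = 0.728 * 8.314 * 314 = 1900.5139
P = 1900.5139 / 24.96
P = 76.14238381 kPa, rounded to 4 dp:

76.1424 kPa


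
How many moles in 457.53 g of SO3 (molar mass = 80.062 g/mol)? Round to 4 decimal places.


n = mass / M
n = 457.53 / 80.062
n = 5.71469611 mol, rounded to 4 dp:

5.7147 mol


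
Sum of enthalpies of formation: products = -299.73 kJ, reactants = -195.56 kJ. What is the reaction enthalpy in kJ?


dH_rxn = sum(dH_f products) - sum(dH_f reactants)
dH_rxn = -299.73 - (-195.56)
dH_rxn = -104.17 kJ:

-104.17 kJ


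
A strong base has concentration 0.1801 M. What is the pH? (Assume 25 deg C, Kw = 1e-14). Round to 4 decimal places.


A strong base dissociates completely, so [OH-] equals the given concentration.
pOH = -log10([OH-]) = -log10(0.1801) = 0.744486
pH = 14 - pOH = 14 - 0.744486
pH = 13.255514, rounded to 4 dp:

13.2555


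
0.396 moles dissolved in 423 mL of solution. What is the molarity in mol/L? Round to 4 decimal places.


Convert volume to liters: V_L = V_mL / 1000.
V_L = 423 / 1000 = 0.423 L
M = n / V_L = 0.396 / 0.423
M = 0.93617021 mol/L, rounded to 4 dp:

0.9362 mol/L


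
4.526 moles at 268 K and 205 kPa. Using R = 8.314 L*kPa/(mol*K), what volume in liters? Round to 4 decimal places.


PV = nRT, solve for V = nRT / P.
nRT = 4.526 * 8.314 * 268 = 10084.616
V = 10084.616 / 205
V = 49.19324878 L, rounded to 4 dp:

49.1932 L


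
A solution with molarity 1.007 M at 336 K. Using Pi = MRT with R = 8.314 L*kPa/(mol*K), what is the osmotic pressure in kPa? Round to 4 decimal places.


Osmotic pressure (van't Hoff): Pi = M*R*T.
RT = 8.314 * 336 = 2793.504
Pi = 1.007 * 2793.504
Pi = 2813.058528 kPa, rounded to 4 dp:

2813.0585 kPa


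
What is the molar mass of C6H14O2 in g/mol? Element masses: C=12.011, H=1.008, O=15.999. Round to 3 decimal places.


M = sum(count * atomic_mass) over atoms.
M = 6*12.011 + 14*1.008 + 2*15.999
M = 72.066 + 14.112 + 31.998
M = 118.176 g/mol, rounded to 3 dp:

118.176 g/mol


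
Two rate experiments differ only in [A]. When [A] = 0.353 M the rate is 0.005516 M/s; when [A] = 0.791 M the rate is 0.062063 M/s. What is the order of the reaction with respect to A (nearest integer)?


Rate is proportional to [A]^n, so rate2/rate1 = ([A]2/[A]1)^n. Take logs to solve for n.
rate2/rate1 = 0.062063 / 0.005516 = 11.2515
[A]2/[A]1 = 0.791 / 0.353 = 2.2408
n = ln(11.2515) / ln(2.2408) = 3.0
Nearest integer order:

3


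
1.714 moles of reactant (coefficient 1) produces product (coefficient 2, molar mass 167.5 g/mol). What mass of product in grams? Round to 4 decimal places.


Use the coefficient ratio to convert reactant moles to product moles, then multiply by the product's molar mass.
moles_P = moles_R * (coeff_P / coeff_R) = 1.714 * (2/1) = 3.428
mass_P = moles_P * M_P = 3.428 * 167.5
mass_P = 574.19 g, rounded to 4 dp:

574.1900 g


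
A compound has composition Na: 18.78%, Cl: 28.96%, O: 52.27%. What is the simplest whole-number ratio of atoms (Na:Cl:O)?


Assume 100 g of compound, divide each mass% by atomic mass to get moles, then normalize by the smallest to get a raw atom ratio.
Moles per 100 g: Na: 18.78/22.99 = 0.8169, Cl: 28.96/35.453 = 0.8169, O: 52.27/15.999 = 3.2671
Raw ratio (divide by min = 0.8169): Na: 1.0, Cl: 1.0, O: 4.0
Multiply by 1 to clear fractions: Na: 1.0 ~= 1, Cl: 1.0 ~= 1, O: 4.0 ~= 4
Reduce by GCD to get the simplest whole-number ratio:

1:1:4


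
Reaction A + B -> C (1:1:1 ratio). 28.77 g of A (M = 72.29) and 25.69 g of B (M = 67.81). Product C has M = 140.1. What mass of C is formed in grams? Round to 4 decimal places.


Find moles of each reactant; the smaller value is the limiting reagent in a 1:1:1 reaction, so moles_C equals moles of the limiter.
n_A = mass_A / M_A = 28.77 / 72.29 = 0.39798 mol
n_B = mass_B / M_B = 25.69 / 67.81 = 0.378853 mol
Limiting reagent: B (smaller), n_limiting = 0.378853 mol
mass_C = n_limiting * M_C = 0.378853 * 140.1
mass_C = 53.0773053 g, rounded to 4 dp:

53.0773 g


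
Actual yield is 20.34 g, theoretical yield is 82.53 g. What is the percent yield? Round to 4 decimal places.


% yield = 100 * actual / theoretical
% yield = 100 * 20.34 / 82.53
% yield = 24.64558342 %, rounded to 4 dp:

24.6456 %


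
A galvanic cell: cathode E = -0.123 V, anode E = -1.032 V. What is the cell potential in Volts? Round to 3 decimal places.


Standard cell potential: E_cell = E_cathode - E_anode.
E_cell = -0.123 - (-1.032)
E_cell = 0.909 V, rounded to 3 dp:

0.909 V


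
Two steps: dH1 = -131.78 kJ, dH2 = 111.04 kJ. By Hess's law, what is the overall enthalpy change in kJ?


Hess's law: enthalpy is a state function, so add the step enthalpies.
dH_total = dH1 + dH2 = -131.78 + (111.04)
dH_total = -20.74 kJ:

-20.74 kJ


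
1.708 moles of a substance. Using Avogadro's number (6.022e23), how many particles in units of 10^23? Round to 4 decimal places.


N = n * NA, then divide by 1e23 for the requested units.
N / 1e23 = n * 6.022
N / 1e23 = 1.708 * 6.022
N / 1e23 = 10.285576, rounded to 4 dp:

10.2856


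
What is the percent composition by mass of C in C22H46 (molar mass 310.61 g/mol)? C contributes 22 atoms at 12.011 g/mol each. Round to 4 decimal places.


pct = 100 * (n_elem * M_elem) / M_total
mass_contribution = 22 * 12.011 = 264.242 g/mol
pct = 100 * 264.242 / 310.61
pct = 85.07195518 %, rounded to 4 dp:

85.0720 %


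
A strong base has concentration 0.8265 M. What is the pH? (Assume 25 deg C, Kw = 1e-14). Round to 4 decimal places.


A strong base dissociates completely, so [OH-] equals the given concentration.
pOH = -log10([OH-]) = -log10(0.8265) = 0.082757
pH = 14 - pOH = 14 - 0.082757
pH = 13.917243, rounded to 4 dp:

13.9172


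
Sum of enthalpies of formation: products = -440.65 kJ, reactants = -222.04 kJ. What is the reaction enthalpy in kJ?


dH_rxn = sum(dH_f products) - sum(dH_f reactants)
dH_rxn = -440.65 - (-222.04)
dH_rxn = -218.61 kJ:

-218.61 kJ


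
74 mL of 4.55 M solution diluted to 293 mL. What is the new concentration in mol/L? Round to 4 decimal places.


Dilution: M1*V1 = M2*V2, solve for M2.
M2 = M1*V1 / V2
M2 = 4.55 * 74 / 293
M2 = 336.7 / 293
M2 = 1.14914676 mol/L, rounded to 4 dp:

1.1491 mol/L


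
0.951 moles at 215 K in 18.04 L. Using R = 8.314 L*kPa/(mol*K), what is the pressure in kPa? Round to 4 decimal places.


PV = nRT, solve for P = nRT / V.
nRT = 0.951 * 8.314 * 215 = 1699.922
P = 1699.922 / 18.04
P = 94.23070953 kPa, rounded to 4 dp:

94.2307 kPa


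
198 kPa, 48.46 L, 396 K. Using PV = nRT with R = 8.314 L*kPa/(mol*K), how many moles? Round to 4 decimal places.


PV = nRT, solve for n = PV / (RT).
PV = 198 * 48.46 = 9595.08
RT = 8.314 * 396 = 3292.344
n = 9595.08 / 3292.344
n = 2.91436132 mol, rounded to 4 dp:

2.9144 mol


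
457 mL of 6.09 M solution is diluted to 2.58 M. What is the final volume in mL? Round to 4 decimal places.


Dilution: M1*V1 = M2*V2, solve for V2.
V2 = M1*V1 / M2
V2 = 6.09 * 457 / 2.58
V2 = 2783.13 / 2.58
V2 = 1078.73255814 mL, rounded to 4 dp:

1078.7326 mL


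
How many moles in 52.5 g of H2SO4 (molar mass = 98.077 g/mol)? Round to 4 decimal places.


n = mass / M
n = 52.5 / 98.077
n = 0.5352937 mol, rounded to 4 dp:

0.5353 mol


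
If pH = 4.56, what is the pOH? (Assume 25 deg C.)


At 25 deg C, pH + pOH = 14.
pOH = 14 - pH = 14 - 4.56
pOH = 9.44:

9.44


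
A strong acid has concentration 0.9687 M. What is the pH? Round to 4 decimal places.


A strong acid dissociates completely, so [H+] equals the given concentration.
pH = -log10([H+]) = -log10(0.9687)
pH = 0.0138107, rounded to 4 dp:

0.0138


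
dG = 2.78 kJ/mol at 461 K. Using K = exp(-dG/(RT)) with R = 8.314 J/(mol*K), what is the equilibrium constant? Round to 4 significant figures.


dG is in kJ/mol; multiply by 1000 to match R in J/(mol*K).
RT = 8.314 * 461 = 3832.754 J/mol
exponent = -dG*1000 / (RT) = -(2.78*1000) / 3832.754 = -0.72532701
K = exp(-0.72532701)
K = 0.48416622, rounded to 4 significant figures:

0.4842


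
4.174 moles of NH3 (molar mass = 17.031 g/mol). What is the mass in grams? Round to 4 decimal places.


mass = n * M
mass = 4.174 * 17.031
mass = 71.087394 g, rounded to 4 dp:

71.0874 g


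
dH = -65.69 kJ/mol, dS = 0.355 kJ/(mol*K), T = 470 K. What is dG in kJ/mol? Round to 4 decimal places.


Gibbs: dG = dH - T*dS (consistent units, dS already in kJ/(mol*K)).
T*dS = 470 * 0.355 = 166.85
dG = -65.69 - (166.85)
dG = -232.54 kJ/mol, rounded to 4 dp:

-232.5400 kJ/mol


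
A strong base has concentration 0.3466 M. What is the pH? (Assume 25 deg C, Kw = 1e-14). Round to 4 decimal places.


A strong base dissociates completely, so [OH-] equals the given concentration.
pOH = -log10([OH-]) = -log10(0.3466) = 0.460171
pH = 14 - pOH = 14 - 0.460171
pH = 13.539829, rounded to 4 dp:

13.5398


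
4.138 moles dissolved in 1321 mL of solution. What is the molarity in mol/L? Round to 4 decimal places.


Convert volume to liters: V_L = V_mL / 1000.
V_L = 1321 / 1000 = 1.321 L
M = n / V_L = 4.138 / 1.321
M = 3.1324754 mol/L, rounded to 4 dp:

3.1325 mol/L


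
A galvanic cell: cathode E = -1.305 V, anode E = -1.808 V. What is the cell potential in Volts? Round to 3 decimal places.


Standard cell potential: E_cell = E_cathode - E_anode.
E_cell = -1.305 - (-1.808)
E_cell = 0.503 V, rounded to 3 dp:

0.503 V


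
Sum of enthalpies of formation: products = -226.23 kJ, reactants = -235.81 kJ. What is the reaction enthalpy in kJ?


dH_rxn = sum(dH_f products) - sum(dH_f reactants)
dH_rxn = -226.23 - (-235.81)
dH_rxn = 9.58 kJ:

9.58 kJ


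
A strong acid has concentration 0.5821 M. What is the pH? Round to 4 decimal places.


A strong acid dissociates completely, so [H+] equals the given concentration.
pH = -log10([H+]) = -log10(0.5821)
pH = 0.2350024, rounded to 4 dp:

0.2350


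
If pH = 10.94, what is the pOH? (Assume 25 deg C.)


At 25 deg C, pH + pOH = 14.
pOH = 14 - pH = 14 - 10.94
pOH = 3.06:

3.06


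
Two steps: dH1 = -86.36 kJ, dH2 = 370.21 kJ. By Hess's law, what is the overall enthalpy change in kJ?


Hess's law: enthalpy is a state function, so add the step enthalpies.
dH_total = dH1 + dH2 = -86.36 + (370.21)
dH_total = 283.85 kJ:

283.85 kJ


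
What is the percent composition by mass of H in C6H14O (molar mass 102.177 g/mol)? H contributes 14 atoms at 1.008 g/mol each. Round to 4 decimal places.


pct = 100 * (n_elem * M_elem) / M_total
mass_contribution = 14 * 1.008 = 14.112 g/mol
pct = 100 * 14.112 / 102.177
pct = 13.8113274 %, rounded to 4 dp:

13.8113 %
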